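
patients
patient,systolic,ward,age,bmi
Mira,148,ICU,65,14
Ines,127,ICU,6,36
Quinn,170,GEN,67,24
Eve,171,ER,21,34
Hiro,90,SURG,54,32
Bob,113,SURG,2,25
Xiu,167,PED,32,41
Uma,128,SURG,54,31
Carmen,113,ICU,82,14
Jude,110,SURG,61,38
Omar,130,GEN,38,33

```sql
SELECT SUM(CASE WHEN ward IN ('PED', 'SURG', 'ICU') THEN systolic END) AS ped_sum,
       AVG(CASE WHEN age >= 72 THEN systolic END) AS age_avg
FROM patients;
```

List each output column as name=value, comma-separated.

[ped_sum: ward IN ('PED', 'SURG', 'ICU')]
patient=Mira: ✓ → 148
patient=Ines: ✓ → 127
patient=Quinn: ✗
patient=Eve: ✗
patient=Hiro: ✓ → 90
patient=Bob: ✓ → 113
patient=Xiu: ✓ → 167
patient=Uma: ✓ → 128
patient=Carmen: ✓ → 113
patient=Jude: ✓ → 110
patient=Omar: ✗
ped_sum = 148 + 127 + 90 + 113 + 167 + 128 + 113 + 110 = 996
—
[age_avg: age >= 72]
patient=Mira: ✗
patient=Ines: ✗
patient=Quinn: ✗
patient=Eve: ✗
patient=Hiro: ✗
patient=Bob: ✗
patient=Xiu: ✗
patient=Uma: ✗
patient=Carmen: ✓ → 113
patient=Jude: ✗
patient=Omar: ✗
age_avg = 113

ped_sum=996, age_avg=113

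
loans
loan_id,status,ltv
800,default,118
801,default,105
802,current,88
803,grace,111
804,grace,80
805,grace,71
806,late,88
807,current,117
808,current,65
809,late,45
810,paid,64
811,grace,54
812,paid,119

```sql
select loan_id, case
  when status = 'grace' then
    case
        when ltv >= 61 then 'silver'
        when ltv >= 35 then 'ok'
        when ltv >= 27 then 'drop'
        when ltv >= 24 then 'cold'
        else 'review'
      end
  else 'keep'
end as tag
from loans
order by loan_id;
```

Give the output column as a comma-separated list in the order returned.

loan_id=800: status='default' → outer ELSE → keep
loan_id=801: status='default' → outer ELSE → keep
loan_id=802: status='current' → outer ELSE → keep
loan_id=803: status='grace' → inner[ltv >= 61] → silver
loan_id=804: status='grace' → inner[ltv >= 61] → silver
loan_id=805: status='grace' → inner[ltv >= 61] → silver
loan_id=806: status='late' → outer ELSE → keep
loan_id=807: status='current' → outer ELSE → keep
loan_id=808: status='current' → outer ELSE → keep
loan_id=809: status='late' → outer ELSE → keep
loan_id=810: status='paid' → outer ELSE → keep
loan_id=811: status='grace' → inner[ltv >= 35] → ok
loan_id=812: status='paid' → outer ELSE → keep

keep, keep, keep, silver, silver, silver, keep, keep, keep, keep, keep, ok, keep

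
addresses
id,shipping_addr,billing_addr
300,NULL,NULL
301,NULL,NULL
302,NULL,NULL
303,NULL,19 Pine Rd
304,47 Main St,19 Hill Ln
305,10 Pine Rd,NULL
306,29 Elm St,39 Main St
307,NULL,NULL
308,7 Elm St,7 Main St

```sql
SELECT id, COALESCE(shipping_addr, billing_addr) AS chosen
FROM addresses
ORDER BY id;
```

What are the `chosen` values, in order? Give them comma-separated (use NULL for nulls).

NULL, NULL, NULL, 19 Pine Rd, 47 Main St, 10 Pine Rd, 29 Elm St, NULL, 7 Elm St

id=300: shipping_addr=NULL, billing_addr=NULL (all NULL) → NULL
id=301: shipping_addr=NULL, billing_addr=NULL (all NULL) → NULL
id=302: shipping_addr=NULL, billing_addr=NULL (all NULL) → NULL
id=303: shipping_addr=NULL, billing_addr=19 Pine Rd → 19 Pine Rd
id=304: shipping_addr=47 Main St → 47 Main St
id=305: shipping_addr=10 Pine Rd → 10 Pine Rd
id=306: shipping_addr=29 Elm St → 29 Elm St
id=307: shipping_addr=NULL, billing_addr=NULL (all NULL) → NULL
id=308: shipping_addr=7 Elm St → 7 Elm St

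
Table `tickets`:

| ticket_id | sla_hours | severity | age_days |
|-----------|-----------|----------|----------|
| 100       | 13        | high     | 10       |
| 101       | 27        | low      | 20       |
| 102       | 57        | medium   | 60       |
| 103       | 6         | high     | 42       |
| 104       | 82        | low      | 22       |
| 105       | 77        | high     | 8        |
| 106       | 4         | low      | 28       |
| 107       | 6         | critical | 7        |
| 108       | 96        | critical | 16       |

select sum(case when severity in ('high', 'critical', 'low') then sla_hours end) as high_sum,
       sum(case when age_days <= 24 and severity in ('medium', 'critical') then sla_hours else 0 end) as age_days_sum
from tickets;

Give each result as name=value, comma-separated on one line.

high_sum=311, age_days_sum=102

[high_sum: severity in ('high', 'critical', 'low')]
ticket_id=100: ✓ → 13
ticket_id=101: ✓ → 27
ticket_id=102: ✗
ticket_id=103: ✓ → 6
ticket_id=104: ✓ → 82
ticket_id=105: ✓ → 77
ticket_id=106: ✓ → 4
ticket_id=107: ✓ → 6
ticket_id=108: ✓ → 96
high_sum = 13 + 27 + 6 + 82 + 77 + 4 + 6 + 96 = 311
—
[age_days_sum: age_days <= 24 and severity in ('medium', 'critical')]
ticket_id=100: ✗
ticket_id=101: ✗
ticket_id=102: ✗
ticket_id=103: ✗
ticket_id=104: ✗
ticket_id=105: ✗
ticket_id=106: ✗
ticket_id=107: ✓ → 6
ticket_id=108: ✓ → 96
age_days_sum = 6 + 96 = 102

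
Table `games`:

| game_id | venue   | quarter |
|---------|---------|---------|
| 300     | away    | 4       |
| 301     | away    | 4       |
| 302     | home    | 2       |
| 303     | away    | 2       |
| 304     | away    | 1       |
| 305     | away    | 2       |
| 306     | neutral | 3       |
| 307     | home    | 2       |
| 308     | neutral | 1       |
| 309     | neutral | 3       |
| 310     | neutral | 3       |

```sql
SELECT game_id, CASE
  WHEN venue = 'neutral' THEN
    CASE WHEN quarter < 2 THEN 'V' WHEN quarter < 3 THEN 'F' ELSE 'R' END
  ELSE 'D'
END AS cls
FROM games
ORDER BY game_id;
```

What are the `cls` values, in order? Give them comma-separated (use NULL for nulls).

D, D, D, D, D, D, R, D, V, R, R

game_id=300: venue='away' → outer ELSE → D
game_id=301: venue='away' → outer ELSE → D
game_id=302: venue='home' → outer ELSE → D
game_id=303: venue='away' → outer ELSE → D
game_id=304: venue='away' → outer ELSE → D
game_id=305: venue='away' → outer ELSE → D
game_id=306: venue='neutral' → inner[ELSE] → R
game_id=307: venue='home' → outer ELSE → D
game_id=308: venue='neutral' → inner[quarter < 2] → V
game_id=309: venue='neutral' → inner[ELSE] → R
game_id=310: venue='neutral' → inner[ELSE] → R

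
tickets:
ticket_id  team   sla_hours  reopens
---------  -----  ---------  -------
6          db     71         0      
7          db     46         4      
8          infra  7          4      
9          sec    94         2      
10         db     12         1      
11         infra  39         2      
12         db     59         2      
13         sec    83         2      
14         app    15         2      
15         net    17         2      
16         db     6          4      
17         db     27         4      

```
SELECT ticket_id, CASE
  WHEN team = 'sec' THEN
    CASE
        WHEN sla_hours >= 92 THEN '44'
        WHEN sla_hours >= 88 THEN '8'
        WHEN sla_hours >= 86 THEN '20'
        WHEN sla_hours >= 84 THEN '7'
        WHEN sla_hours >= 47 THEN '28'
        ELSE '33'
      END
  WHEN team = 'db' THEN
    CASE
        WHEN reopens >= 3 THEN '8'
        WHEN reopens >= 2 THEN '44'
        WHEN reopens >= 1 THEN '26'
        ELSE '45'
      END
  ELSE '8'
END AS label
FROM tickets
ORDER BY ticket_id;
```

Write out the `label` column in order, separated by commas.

ticket_id=6: team='db' → inner[ELSE] → 45
ticket_id=7: team='db' → inner[reopens >= 3] → 8
ticket_id=8: team='infra' → outer ELSE → 8
ticket_id=9: team='sec' → inner[sla_hours >= 92] → 44
ticket_id=10: team='db' → inner[reopens >= 1] → 26
ticket_id=11: team='infra' → outer ELSE → 8
ticket_id=12: team='db' → inner[reopens >= 2] → 44
ticket_id=13: team='sec' → inner[sla_hours >= 47] → 28
ticket_id=14: team='app' → outer ELSE → 8
ticket_id=15: team='net' → outer ELSE → 8
ticket_id=16: team='db' → inner[reopens >= 3] → 8
ticket_id=17: team='db' → inner[reopens >= 3] → 8

45, 8, 8, 44, 26, 8, 44, 28, 8, 8, 8, 8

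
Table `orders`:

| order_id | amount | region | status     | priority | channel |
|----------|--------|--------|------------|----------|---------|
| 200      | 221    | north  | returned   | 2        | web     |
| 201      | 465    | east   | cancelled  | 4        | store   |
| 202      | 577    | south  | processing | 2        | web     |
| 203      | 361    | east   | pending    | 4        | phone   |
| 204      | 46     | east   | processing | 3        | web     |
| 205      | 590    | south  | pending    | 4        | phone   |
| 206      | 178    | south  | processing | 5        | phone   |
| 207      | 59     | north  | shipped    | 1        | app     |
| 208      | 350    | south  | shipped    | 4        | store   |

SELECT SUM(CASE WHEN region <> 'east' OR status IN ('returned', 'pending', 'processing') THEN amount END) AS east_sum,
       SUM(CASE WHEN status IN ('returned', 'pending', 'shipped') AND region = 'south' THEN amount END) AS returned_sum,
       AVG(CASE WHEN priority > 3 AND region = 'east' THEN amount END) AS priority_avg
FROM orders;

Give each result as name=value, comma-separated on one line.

[east_sum: region <> 'east' OR status IN ('returned', 'pending', 'processing')]
order_id=200: ✓ → 221
order_id=201: ✗
order_id=202: ✓ → 577
order_id=203: ✓ → 361
order_id=204: ✓ → 46
order_id=205: ✓ → 590
order_id=206: ✓ → 178
order_id=207: ✓ → 59
order_id=208: ✓ → 350
east_sum = 221 + 577 + 361 + 46 + 590 + 178 + 59 + 350 = 2382
—
[returned_sum: status IN ('returned', 'pending', 'shipped') AND region = 'south']
order_id=200: ✗
order_id=201: ✗
order_id=202: ✗
order_id=203: ✗
order_id=204: ✗
order_id=205: ✓ → 590
order_id=206: ✗
order_id=207: ✗
order_id=208: ✓ → 350
returned_sum = 590 + 350 = 940
—
[priority_avg: priority > 3 AND region = 'east']
order_id=200: ✗
order_id=201: ✓ → 465
order_id=202: ✗
order_id=203: ✓ → 361
order_id=204: ✗
order_id=205: ✗
order_id=206: ✗
order_id=207: ✗
order_id=208: ✗
priority_avg = (465 + 361) / 2 = 413

east_sum=2382, returned_sum=940, priority_avg=413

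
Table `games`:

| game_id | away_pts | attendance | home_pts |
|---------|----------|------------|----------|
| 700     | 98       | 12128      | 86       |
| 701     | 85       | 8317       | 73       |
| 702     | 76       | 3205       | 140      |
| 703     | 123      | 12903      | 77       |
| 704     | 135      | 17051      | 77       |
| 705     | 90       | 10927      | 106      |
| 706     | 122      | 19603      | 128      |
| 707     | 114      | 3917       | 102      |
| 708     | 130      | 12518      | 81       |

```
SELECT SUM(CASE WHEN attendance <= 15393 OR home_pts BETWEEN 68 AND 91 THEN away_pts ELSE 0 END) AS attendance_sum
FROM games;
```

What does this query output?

851

game_id=700: ✓ → 98
game_id=701: ✓ → 85
game_id=702: ✓ → 76
game_id=703: ✓ → 123
game_id=704: ✓ → 135
game_id=705: ✓ → 90
game_id=706: ✗
game_id=707: ✓ → 114
game_id=708: ✓ → 130
attendance_sum = 98 + 85 + 76 + 123 + 135 + 90 + 114 + 130 = 851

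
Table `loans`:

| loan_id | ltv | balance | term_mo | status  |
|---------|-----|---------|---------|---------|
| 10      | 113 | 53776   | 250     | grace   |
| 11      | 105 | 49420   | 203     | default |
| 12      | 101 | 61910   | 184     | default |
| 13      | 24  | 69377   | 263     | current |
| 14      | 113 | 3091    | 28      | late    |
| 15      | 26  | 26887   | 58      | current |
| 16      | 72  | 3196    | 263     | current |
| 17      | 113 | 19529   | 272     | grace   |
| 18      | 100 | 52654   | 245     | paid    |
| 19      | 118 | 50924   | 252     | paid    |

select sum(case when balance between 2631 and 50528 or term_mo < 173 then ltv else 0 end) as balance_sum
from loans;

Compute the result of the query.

loan_id=10: ✗
loan_id=11: ✓ → 105
loan_id=12: ✗
loan_id=13: ✗
loan_id=14: ✓ → 113
loan_id=15: ✓ → 26
loan_id=16: ✓ → 72
loan_id=17: ✓ → 113
loan_id=18: ✗
loan_id=19: ✗
balance_sum = 105 + 113 + 26 + 72 + 113 = 429

429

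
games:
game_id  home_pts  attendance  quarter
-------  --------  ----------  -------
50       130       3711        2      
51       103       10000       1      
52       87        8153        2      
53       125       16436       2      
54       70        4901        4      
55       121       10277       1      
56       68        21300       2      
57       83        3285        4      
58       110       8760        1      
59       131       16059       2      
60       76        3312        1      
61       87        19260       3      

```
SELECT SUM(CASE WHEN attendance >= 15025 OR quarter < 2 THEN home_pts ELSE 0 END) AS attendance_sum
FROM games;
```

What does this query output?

game_id=50: ✗
game_id=51: ✓ → 103
game_id=52: ✗
game_id=53: ✓ → 125
game_id=54: ✗
game_id=55: ✓ → 121
game_id=56: ✓ → 68
game_id=57: ✗
game_id=58: ✓ → 110
game_id=59: ✓ → 131
game_id=60: ✓ → 76
game_id=61: ✓ → 87
attendance_sum = 103 + 125 + 121 + 68 + 110 + 131 + 76 + 87 = 821

821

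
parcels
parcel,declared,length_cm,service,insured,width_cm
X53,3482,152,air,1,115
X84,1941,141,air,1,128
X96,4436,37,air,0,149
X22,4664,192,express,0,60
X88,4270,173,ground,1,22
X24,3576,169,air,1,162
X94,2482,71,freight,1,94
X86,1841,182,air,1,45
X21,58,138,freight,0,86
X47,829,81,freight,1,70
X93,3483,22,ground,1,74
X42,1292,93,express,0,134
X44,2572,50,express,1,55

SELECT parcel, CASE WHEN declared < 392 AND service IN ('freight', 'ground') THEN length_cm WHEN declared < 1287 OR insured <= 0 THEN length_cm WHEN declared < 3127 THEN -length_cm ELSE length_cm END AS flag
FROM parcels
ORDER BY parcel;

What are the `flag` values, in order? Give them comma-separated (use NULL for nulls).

138, 192, 169, 93, -50, 81, 152, -141, -182, 173, 22, -71, 37

parcel=X21: declared < 392 AND service IN ('freight', 'ground') → 138
parcel=X22: declared < 1287 OR insured <= 0 → 192
parcel=X24: ELSE → 169
parcel=X42: declared < 1287 OR insured <= 0 → 93
parcel=X44: declared < 3127 → -50
parcel=X47: declared < 1287 OR insured <= 0 → 81
parcel=X53: ELSE → 152
parcel=X84: declared < 3127 → -141
parcel=X86: declared < 3127 → -182
parcel=X88: ELSE → 173
parcel=X93: ELSE → 22
parcel=X94: declared < 3127 → -71
parcel=X96: declared < 1287 OR insured <= 0 → 37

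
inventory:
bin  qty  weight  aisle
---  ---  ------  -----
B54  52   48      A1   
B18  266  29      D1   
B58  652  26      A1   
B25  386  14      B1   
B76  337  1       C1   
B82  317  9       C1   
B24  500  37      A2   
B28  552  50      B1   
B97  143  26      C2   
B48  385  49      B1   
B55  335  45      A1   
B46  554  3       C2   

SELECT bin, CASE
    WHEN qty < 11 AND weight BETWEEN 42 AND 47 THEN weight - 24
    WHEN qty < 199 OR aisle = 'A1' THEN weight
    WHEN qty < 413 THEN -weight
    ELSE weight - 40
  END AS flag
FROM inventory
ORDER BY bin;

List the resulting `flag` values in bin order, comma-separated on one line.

-29, -3, -14, 10, -37, -49, 48, 45, 26, -1, -9, 26

bin=B18: qty < 413 → -29
bin=B24: ELSE → -3
bin=B25: qty < 413 → -14
bin=B28: ELSE → 10
bin=B46: ELSE → -37
bin=B48: qty < 413 → -49
bin=B54: qty < 199 OR aisle = 'A1' → 48
bin=B55: qty < 199 OR aisle = 'A1' → 45
bin=B58: qty < 199 OR aisle = 'A1' → 26
bin=B76: qty < 413 → -1
bin=B82: qty < 413 → -9
bin=B97: qty < 199 OR aisle = 'A1' → 26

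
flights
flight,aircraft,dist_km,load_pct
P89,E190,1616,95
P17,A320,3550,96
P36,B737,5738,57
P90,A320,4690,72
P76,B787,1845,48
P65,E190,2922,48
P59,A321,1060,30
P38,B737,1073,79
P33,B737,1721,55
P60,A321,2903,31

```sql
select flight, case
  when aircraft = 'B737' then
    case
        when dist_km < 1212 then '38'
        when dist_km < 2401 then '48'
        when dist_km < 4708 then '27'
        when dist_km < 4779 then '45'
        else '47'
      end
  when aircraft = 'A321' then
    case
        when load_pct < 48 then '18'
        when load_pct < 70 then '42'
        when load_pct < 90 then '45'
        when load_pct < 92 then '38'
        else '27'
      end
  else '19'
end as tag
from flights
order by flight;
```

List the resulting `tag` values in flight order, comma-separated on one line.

flight=P17: aircraft='A320' → outer ELSE → 19
flight=P33: aircraft='B737' → inner[dist_km < 2401] → 48
flight=P36: aircraft='B737' → inner[ELSE] → 47
flight=P38: aircraft='B737' → inner[dist_km < 1212] → 38
flight=P59: aircraft='A321' → inner[load_pct < 48] → 18
flight=P60: aircraft='A321' → inner[load_pct < 48] → 18
flight=P65: aircraft='E190' → outer ELSE → 19
flight=P76: aircraft='B787' → outer ELSE → 19
flight=P89: aircraft='E190' → outer ELSE → 19
flight=P90: aircraft='A320' → outer ELSE → 19

19, 48, 47, 38, 18, 18, 19, 19, 19, 19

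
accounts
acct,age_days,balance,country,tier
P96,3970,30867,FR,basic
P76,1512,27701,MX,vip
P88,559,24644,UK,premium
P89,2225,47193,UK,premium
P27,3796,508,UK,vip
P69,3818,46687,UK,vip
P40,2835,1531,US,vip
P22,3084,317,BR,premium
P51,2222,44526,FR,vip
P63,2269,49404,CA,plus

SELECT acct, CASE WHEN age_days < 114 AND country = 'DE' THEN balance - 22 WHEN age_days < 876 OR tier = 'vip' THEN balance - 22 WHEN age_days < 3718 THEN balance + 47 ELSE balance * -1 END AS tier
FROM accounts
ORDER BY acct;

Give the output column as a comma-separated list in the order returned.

364, 486, 1509, 44504, 49451, 46665, 27679, 24622, 47240, -30867

acct=P22: age_days < 3718 → 364
acct=P27: age_days < 876 OR tier = 'vip' → 486
acct=P40: age_days < 876 OR tier = 'vip' → 1509
acct=P51: age_days < 876 OR tier = 'vip' → 44504
acct=P63: age_days < 3718 → 49451
acct=P69: age_days < 876 OR tier = 'vip' → 46665
acct=P76: age_days < 876 OR tier = 'vip' → 27679
acct=P88: age_days < 876 OR tier = 'vip' → 24622
acct=P89: age_days < 3718 → 47240
acct=P96: ELSE → -30867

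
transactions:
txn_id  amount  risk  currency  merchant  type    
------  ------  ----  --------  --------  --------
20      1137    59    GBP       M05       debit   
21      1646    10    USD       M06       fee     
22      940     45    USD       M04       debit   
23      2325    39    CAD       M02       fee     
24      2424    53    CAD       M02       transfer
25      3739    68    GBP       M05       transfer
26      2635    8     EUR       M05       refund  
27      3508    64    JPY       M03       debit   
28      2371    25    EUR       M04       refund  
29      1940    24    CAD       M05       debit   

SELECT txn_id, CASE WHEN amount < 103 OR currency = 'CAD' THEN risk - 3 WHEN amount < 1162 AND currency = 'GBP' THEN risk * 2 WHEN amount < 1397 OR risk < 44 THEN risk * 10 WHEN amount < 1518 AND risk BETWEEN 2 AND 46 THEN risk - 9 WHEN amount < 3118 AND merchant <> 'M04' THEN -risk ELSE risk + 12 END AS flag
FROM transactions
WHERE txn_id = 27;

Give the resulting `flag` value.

76

txn_id = 27: amount=3508, risk=64, currency=JPY, merchant=M03, type=debit.
amount < 103 OR currency = 'CAD' → false
amount < 1162 AND currency = 'GBP' → false
amount < 1397 OR risk < 44 → false
amount < 1518 AND risk BETWEEN 2 AND 46 → false
amount < 3118 AND merchant <> 'M04' → false
No prior WHEN matched → ELSE → 76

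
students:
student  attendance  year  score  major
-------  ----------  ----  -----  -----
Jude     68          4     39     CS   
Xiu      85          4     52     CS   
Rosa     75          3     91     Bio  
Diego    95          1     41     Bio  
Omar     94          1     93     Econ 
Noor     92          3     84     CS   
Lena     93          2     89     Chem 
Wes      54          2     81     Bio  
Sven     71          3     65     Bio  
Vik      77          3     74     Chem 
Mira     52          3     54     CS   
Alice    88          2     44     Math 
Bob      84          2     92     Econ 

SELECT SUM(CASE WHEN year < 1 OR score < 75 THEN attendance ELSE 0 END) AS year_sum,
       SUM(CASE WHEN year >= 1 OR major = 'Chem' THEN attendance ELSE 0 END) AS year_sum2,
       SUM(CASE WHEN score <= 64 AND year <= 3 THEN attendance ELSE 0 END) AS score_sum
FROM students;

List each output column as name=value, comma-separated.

[year_sum: year < 1 OR score < 75]
student=Jude: ✓ → 68
student=Xiu: ✓ → 85
student=Rosa: ✗
student=Diego: ✓ → 95
student=Omar: ✗
student=Noor: ✗
student=Lena: ✗
student=Wes: ✗
student=Sven: ✓ → 71
student=Vik: ✓ → 77
student=Mira: ✓ → 52
student=Alice: ✓ → 88
student=Bob: ✗
year_sum = 68 + 85 + 95 + 71 + 77 + 52 + 88 = 536
—
[year_sum2: year >= 1 OR major = 'Chem']
student=Jude: ✓ → 68
student=Xiu: ✓ → 85
student=Rosa: ✓ → 75
student=Diego: ✓ → 95
student=Omar: ✓ → 94
student=Noor: ✓ → 92
student=Lena: ✓ → 93
student=Wes: ✓ → 54
student=Sven: ✓ → 71
student=Vik: ✓ → 77
student=Mira: ✓ → 52
student=Alice: ✓ → 88
student=Bob: ✓ → 84
year_sum2 = 68 + 85 + 75 + 95 + 94 + 92 + 93 + 54 + 71 + 77 + 52 + 88 + 84 = 1028
—
[score_sum: score <= 64 AND year <= 3]
student=Jude: ✗
student=Xiu: ✗
student=Rosa: ✗
student=Diego: ✓ → 95
student=Omar: ✗
student=Noor: ✗
student=Lena: ✗
student=Wes: ✗
student=Sven: ✗
student=Vik: ✗
student=Mira: ✓ → 52
student=Alice: ✓ → 88
student=Bob: ✗
score_sum = 95 + 52 + 88 = 235

year_sum=536, year_sum2=1028, score_sum=235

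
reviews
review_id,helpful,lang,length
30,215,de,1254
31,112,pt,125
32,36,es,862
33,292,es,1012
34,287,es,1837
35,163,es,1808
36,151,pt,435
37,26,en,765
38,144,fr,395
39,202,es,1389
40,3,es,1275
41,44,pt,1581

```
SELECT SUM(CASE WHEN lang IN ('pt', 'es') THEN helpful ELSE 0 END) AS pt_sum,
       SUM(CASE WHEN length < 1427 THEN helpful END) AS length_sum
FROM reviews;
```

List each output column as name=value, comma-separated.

[pt_sum: lang IN ('pt', 'es')]
review_id=30: ✗
review_id=31: ✓ → 112
review_id=32: ✓ → 36
review_id=33: ✓ → 292
review_id=34: ✓ → 287
review_id=35: ✓ → 163
review_id=36: ✓ → 151
review_id=37: ✗
review_id=38: ✗
review_id=39: ✓ → 202
review_id=40: ✓ → 3
review_id=41: ✓ → 44
pt_sum = 112 + 36 + 292 + 287 + 163 + 151 + 202 + 3 + 44 = 1290
—
[length_sum: length < 1427]
review_id=30: ✓ → 215
review_id=31: ✓ → 112
review_id=32: ✓ → 36
review_id=33: ✓ → 292
review_id=34: ✗
review_id=35: ✗
review_id=36: ✓ → 151
review_id=37: ✓ → 26
review_id=38: ✓ → 144
review_id=39: ✓ → 202
review_id=40: ✓ → 3
review_id=41: ✗
length_sum = 215 + 112 + 36 + 292 + 151 + 26 + 144 + 202 + 3 = 1181

pt_sum=1290, length_sum=1181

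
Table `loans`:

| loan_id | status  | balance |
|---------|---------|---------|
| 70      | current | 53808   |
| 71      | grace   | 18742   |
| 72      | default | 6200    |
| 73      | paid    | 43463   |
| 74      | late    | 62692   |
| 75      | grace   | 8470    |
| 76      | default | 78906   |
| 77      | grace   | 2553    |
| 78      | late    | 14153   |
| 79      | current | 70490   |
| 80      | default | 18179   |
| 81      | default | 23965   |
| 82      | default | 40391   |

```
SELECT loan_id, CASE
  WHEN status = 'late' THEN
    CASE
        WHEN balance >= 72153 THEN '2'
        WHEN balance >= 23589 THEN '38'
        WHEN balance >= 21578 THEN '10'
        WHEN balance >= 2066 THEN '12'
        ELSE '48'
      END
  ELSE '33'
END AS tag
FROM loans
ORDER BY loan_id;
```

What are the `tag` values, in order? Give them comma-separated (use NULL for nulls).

loan_id=70: status='current' → outer ELSE → 33
loan_id=71: status='grace' → outer ELSE → 33
loan_id=72: status='default' → outer ELSE → 33
loan_id=73: status='paid' → outer ELSE → 33
loan_id=74: status='late' → inner[balance >= 23589] → 38
loan_id=75: status='grace' → outer ELSE → 33
loan_id=76: status='default' → outer ELSE → 33
loan_id=77: status='grace' → outer ELSE → 33
loan_id=78: status='late' → inner[balance >= 2066] → 12
loan_id=79: status='current' → outer ELSE → 33
loan_id=80: status='default' → outer ELSE → 33
loan_id=81: status='default' → outer ELSE → 33
loan_id=82: status='default' → outer ELSE → 33

33, 33, 33, 33, 38, 33, 33, 33, 12, 33, 33, 33, 33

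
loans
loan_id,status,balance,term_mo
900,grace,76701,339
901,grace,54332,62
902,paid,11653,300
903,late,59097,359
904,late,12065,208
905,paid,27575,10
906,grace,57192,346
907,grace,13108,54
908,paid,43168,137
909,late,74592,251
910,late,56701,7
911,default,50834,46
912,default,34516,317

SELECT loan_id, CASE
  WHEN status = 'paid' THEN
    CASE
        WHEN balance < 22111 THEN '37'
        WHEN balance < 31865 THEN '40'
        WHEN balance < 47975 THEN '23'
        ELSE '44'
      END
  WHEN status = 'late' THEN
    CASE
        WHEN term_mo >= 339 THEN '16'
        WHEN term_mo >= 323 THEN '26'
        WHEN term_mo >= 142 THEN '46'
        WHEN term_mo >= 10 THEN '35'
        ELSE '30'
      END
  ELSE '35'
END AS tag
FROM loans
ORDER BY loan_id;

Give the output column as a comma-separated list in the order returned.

loan_id=900: status='grace' → outer ELSE → 35
loan_id=901: status='grace' → outer ELSE → 35
loan_id=902: status='paid' → inner[balance < 22111] → 37
loan_id=903: status='late' → inner[term_mo >= 339] → 16
loan_id=904: status='late' → inner[term_mo >= 142] → 46
loan_id=905: status='paid' → inner[balance < 31865] → 40
loan_id=906: status='grace' → outer ELSE → 35
loan_id=907: status='grace' → outer ELSE → 35
loan_id=908: status='paid' → inner[balance < 47975] → 23
loan_id=909: status='late' → inner[term_mo >= 142] → 46
loan_id=910: status='late' → inner[ELSE] → 30
loan_id=911: status='default' → outer ELSE → 35
loan_id=912: status='default' → outer ELSE → 35

35, 35, 37, 16, 46, 40, 35, 35, 23, 46, 30, 35, 35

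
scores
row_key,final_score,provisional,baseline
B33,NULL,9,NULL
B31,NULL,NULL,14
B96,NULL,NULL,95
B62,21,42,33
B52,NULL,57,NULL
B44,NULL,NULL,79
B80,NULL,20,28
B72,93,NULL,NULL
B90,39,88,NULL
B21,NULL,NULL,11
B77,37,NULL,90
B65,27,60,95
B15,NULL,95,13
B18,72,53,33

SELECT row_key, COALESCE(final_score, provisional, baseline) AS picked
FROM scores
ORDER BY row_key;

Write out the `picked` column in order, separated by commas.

95, 72, 11, 14, 9, 79, 57, 21, 27, 93, 37, 20, 39, 95

row_key=B15: final_score=NULL, provisional=95 → 95
row_key=B18: final_score=72 → 72
row_key=B21: final_score=NULL, provisional=NULL, baseline=11 → 11
row_key=B31: final_score=NULL, provisional=NULL, baseline=14 → 14
row_key=B33: final_score=NULL, provisional=9 → 9
row_key=B44: final_score=NULL, provisional=NULL, baseline=79 → 79
row_key=B52: final_score=NULL, provisional=57 → 57
row_key=B62: final_score=21 → 21
row_key=B65: final_score=27 → 27
row_key=B72: final_score=93 → 93
row_key=B77: final_score=37 → 37
row_key=B80: final_score=NULL, provisional=20 → 20
row_key=B90: final_score=39 → 39
row_key=B96: final_score=NULL, provisional=NULL, baseline=95 → 95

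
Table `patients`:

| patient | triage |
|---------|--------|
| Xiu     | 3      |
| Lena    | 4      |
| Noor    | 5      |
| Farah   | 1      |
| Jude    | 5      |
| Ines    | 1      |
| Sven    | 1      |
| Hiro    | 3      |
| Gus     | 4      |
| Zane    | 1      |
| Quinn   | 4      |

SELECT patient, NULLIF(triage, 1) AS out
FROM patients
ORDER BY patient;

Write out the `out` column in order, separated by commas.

NULL, 4, 3, NULL, 5, 4, 5, 4, NULL, 3, NULL

patient=Farah: triage=1 vs 1: equal → NULL
patient=Gus: triage=4 vs 1: differ → 4
patient=Hiro: triage=3 vs 1: differ → 3
patient=Ines: triage=1 vs 1: equal → NULL
patient=Jude: triage=5 vs 1: differ → 5
patient=Lena: triage=4 vs 1: differ → 4
patient=Noor: triage=5 vs 1: differ → 5
patient=Quinn: triage=4 vs 1: differ → 4
patient=Sven: triage=1 vs 1: equal → NULL
patient=Xiu: triage=3 vs 1: differ → 3
patient=Zane: triage=1 vs 1: equal → NULL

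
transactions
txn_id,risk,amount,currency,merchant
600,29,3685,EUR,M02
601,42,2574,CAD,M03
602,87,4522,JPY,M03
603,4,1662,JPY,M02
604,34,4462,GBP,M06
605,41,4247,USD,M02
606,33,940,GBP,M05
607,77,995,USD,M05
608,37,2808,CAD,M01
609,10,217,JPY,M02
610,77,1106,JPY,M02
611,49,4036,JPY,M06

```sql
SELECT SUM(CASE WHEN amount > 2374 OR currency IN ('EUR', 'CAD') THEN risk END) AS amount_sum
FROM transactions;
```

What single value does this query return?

319

txn_id=600: ✓ → 29
txn_id=601: ✓ → 42
txn_id=602: ✓ → 87
txn_id=603: ✗
txn_id=604: ✓ → 34
txn_id=605: ✓ → 41
txn_id=606: ✗
txn_id=607: ✗
txn_id=608: ✓ → 37
txn_id=609: ✗
txn_id=610: ✗
txn_id=611: ✓ → 49
amount_sum = 29 + 42 + 87 + 34 + 41 + 37 + 49 = 319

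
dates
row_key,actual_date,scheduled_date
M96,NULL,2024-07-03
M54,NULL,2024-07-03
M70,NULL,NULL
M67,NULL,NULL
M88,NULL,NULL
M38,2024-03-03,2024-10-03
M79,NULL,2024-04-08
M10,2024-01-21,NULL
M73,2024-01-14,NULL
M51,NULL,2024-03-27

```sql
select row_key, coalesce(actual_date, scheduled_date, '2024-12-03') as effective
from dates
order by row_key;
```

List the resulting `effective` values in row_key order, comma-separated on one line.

2024-01-21, 2024-03-03, 2024-03-27, 2024-07-03, 2024-12-03, 2024-12-03, 2024-01-14, 2024-04-08, 2024-12-03, 2024-07-03

row_key=M10: actual_date=2024-01-21 → 2024-01-21
row_key=M38: actual_date=2024-03-03 → 2024-03-03
row_key=M51: actual_date=NULL, scheduled_date=2024-03-27 → 2024-03-27
row_key=M54: actual_date=NULL, scheduled_date=2024-07-03 → 2024-07-03
row_key=M67: actual_date=NULL, scheduled_date=NULL, → literal 2024-12-03 → 2024-12-03
row_key=M70: actual_date=NULL, scheduled_date=NULL, → literal 2024-12-03 → 2024-12-03
row_key=M73: actual_date=2024-01-14 → 2024-01-14
row_key=M79: actual_date=NULL, scheduled_date=2024-04-08 → 2024-04-08
row_key=M88: actual_date=NULL, scheduled_date=NULL, → literal 2024-12-03 → 2024-12-03
row_key=M96: actual_date=NULL, scheduled_date=2024-07-03 → 2024-07-03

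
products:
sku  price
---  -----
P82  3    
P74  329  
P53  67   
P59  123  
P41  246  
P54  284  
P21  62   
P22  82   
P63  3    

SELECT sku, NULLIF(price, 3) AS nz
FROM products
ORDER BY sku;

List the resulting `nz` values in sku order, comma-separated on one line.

sku=P21: price=62 vs 3: differ → 62
sku=P22: price=82 vs 3: differ → 82
sku=P41: price=246 vs 3: differ → 246
sku=P53: price=67 vs 3: differ → 67
sku=P54: price=284 vs 3: differ → 284
sku=P59: price=123 vs 3: differ → 123
sku=P63: price=3 vs 3: equal → NULL
sku=P74: price=329 vs 3: differ → 329
sku=P82: price=3 vs 3: equal → NULL

62, 82, 246, 67, 284, 123, NULL, 329, NULL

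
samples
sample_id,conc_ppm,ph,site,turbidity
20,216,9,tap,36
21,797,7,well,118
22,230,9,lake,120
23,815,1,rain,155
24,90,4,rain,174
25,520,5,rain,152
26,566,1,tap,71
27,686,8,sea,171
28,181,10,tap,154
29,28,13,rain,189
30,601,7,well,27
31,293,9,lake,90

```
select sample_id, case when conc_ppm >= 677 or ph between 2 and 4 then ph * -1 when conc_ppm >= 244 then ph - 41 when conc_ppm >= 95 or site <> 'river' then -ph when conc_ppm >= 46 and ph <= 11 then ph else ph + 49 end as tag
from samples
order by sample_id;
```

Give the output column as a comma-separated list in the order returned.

-9, -7, -9, -1, -4, -36, -40, -8, -10, -13, -34, -32

sample_id=20: conc_ppm >= 95 or site <> 'river' → -9
sample_id=21: conc_ppm >= 677 or ph between 2 and 4 → -7
sample_id=22: conc_ppm >= 95 or site <> 'river' → -9
sample_id=23: conc_ppm >= 677 or ph between 2 and 4 → -1
sample_id=24: conc_ppm >= 677 or ph between 2 and 4 → -4
sample_id=25: conc_ppm >= 244 → -36
sample_id=26: conc_ppm >= 244 → -40
sample_id=27: conc_ppm >= 677 or ph between 2 and 4 → -8
sample_id=28: conc_ppm >= 95 or site <> 'river' → -10
sample_id=29: conc_ppm >= 95 or site <> 'river' → -13
sample_id=30: conc_ppm >= 244 → -34
sample_id=31: conc_ppm >= 244 → -32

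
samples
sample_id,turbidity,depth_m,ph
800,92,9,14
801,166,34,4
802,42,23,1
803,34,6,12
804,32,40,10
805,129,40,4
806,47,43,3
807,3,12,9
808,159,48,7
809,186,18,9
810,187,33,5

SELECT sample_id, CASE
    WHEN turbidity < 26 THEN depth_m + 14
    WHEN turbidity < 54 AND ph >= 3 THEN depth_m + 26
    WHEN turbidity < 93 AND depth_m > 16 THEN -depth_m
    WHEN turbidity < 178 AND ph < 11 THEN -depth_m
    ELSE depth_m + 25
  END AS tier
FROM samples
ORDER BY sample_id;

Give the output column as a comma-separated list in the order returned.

34, -34, -23, 32, 66, -40, 69, 26, -48, 43, 58

sample_id=800: ELSE → 34
sample_id=801: turbidity < 178 AND ph < 11 → -34
sample_id=802: turbidity < 93 AND depth_m > 16 → -23
sample_id=803: turbidity < 54 AND ph >= 3 → 32
sample_id=804: turbidity < 54 AND ph >= 3 → 66
sample_id=805: turbidity < 178 AND ph < 11 → -40
sample_id=806: turbidity < 54 AND ph >= 3 → 69
sample_id=807: turbidity < 26 → 26
sample_id=808: turbidity < 178 AND ph < 11 → -48
sample_id=809: ELSE → 43
sample_id=810: ELSE → 58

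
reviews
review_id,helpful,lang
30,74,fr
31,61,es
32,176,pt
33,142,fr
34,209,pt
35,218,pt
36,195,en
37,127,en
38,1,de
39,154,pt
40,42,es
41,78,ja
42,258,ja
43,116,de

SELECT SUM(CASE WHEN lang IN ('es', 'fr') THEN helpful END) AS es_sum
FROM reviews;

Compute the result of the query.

319

review_id=30: ✓ → 74
review_id=31: ✓ → 61
review_id=32: ✗
review_id=33: ✓ → 142
review_id=34: ✗
review_id=35: ✗
review_id=36: ✗
review_id=37: ✗
review_id=38: ✗
review_id=39: ✗
review_id=40: ✓ → 42
review_id=41: ✗
review_id=42: ✗
review_id=43: ✗
es_sum = 74 + 61 + 142 + 42 = 319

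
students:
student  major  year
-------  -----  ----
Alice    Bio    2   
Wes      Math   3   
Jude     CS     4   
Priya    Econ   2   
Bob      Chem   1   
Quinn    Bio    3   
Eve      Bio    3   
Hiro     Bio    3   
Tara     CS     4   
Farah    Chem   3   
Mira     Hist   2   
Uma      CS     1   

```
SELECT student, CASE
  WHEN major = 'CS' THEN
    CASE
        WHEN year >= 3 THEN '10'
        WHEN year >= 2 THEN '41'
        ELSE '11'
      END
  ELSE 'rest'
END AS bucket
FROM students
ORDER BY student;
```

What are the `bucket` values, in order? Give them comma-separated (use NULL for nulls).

student=Alice: major='Bio' → outer ELSE → rest
student=Bob: major='Chem' → outer ELSE → rest
student=Eve: major='Bio' → outer ELSE → rest
student=Farah: major='Chem' → outer ELSE → rest
student=Hiro: major='Bio' → outer ELSE → rest
student=Jude: major='CS' → inner[year >= 3] → 10
student=Mira: major='Hist' → outer ELSE → rest
student=Priya: major='Econ' → outer ELSE → rest
student=Quinn: major='Bio' → outer ELSE → rest
student=Tara: major='CS' → inner[year >= 3] → 10
student=Uma: major='CS' → inner[ELSE] → 11
student=Wes: major='Math' → outer ELSE → rest

rest, rest, rest, rest, rest, 10, rest, rest, rest, 10, 11, rest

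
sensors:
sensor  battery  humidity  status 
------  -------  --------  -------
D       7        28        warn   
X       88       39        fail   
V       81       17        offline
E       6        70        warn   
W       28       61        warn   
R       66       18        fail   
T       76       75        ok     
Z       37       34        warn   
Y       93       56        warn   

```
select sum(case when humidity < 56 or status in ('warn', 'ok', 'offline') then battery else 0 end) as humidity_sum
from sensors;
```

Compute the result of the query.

482

sensor=D: ✓ → 7
sensor=X: ✓ → 88
sensor=V: ✓ → 81
sensor=E: ✓ → 6
sensor=W: ✓ → 28
sensor=R: ✓ → 66
sensor=T: ✓ → 76
sensor=Z: ✓ → 37
sensor=Y: ✓ → 93
humidity_sum = 7 + 88 + 81 + 6 + 28 + 66 + 76 + 37 + 93 = 482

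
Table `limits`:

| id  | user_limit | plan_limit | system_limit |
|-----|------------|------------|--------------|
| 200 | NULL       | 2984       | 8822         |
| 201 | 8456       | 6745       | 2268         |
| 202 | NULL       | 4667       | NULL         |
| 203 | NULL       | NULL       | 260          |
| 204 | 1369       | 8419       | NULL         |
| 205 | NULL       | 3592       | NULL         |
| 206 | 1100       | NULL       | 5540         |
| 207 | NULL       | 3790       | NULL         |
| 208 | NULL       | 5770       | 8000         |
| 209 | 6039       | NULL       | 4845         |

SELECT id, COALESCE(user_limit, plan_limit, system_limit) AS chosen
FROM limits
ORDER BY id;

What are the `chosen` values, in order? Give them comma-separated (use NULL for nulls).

2984, 8456, 4667, 260, 1369, 3592, 1100, 3790, 5770, 6039

id=200: user_limit=NULL, plan_limit=2984 → 2984
id=201: user_limit=8456 → 8456
id=202: user_limit=NULL, plan_limit=4667 → 4667
id=203: user_limit=NULL, plan_limit=NULL, system_limit=260 → 260
id=204: user_limit=1369 → 1369
id=205: user_limit=NULL, plan_limit=3592 → 3592
id=206: user_limit=1100 → 1100
id=207: user_limit=NULL, plan_limit=3790 → 3790
id=208: user_limit=NULL, plan_limit=5770 → 5770
id=209: user_limit=6039 → 6039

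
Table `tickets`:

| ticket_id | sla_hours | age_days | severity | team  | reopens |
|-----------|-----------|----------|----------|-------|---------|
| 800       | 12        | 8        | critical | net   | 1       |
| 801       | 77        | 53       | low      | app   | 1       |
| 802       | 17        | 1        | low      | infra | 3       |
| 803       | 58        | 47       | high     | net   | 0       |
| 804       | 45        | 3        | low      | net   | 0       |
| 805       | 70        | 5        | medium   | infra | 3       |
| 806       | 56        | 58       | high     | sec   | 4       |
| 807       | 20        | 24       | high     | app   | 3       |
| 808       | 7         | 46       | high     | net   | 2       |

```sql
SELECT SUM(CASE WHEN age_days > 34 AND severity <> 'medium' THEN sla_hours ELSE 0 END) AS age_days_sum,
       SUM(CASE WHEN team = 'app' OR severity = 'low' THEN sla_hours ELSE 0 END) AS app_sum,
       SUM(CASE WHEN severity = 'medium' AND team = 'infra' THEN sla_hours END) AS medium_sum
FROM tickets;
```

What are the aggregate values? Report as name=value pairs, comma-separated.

[age_days_sum: age_days > 34 AND severity <> 'medium']
ticket_id=800: ✗
ticket_id=801: ✓ → 77
ticket_id=802: ✗
ticket_id=803: ✓ → 58
ticket_id=804: ✗
ticket_id=805: ✗
ticket_id=806: ✓ → 56
ticket_id=807: ✗
ticket_id=808: ✓ → 7
age_days_sum = 77 + 58 + 56 + 7 = 198
—
[app_sum: team = 'app' OR severity = 'low']
ticket_id=800: ✗
ticket_id=801: ✓ → 77
ticket_id=802: ✓ → 17
ticket_id=803: ✗
ticket_id=804: ✓ → 45
ticket_id=805: ✗
ticket_id=806: ✗
ticket_id=807: ✓ → 20
ticket_id=808: ✗
app_sum = 77 + 17 + 45 + 20 = 159
—
[medium_sum: severity = 'medium' AND team = 'infra']
ticket_id=800: ✗
ticket_id=801: ✗
ticket_id=802: ✗
ticket_id=803: ✗
ticket_id=804: ✗
ticket_id=805: ✓ → 70
ticket_id=806: ✗
ticket_id=807: ✗
ticket_id=808: ✗
medium_sum = 70

age_days_sum=198, app_sum=159, medium_sum=70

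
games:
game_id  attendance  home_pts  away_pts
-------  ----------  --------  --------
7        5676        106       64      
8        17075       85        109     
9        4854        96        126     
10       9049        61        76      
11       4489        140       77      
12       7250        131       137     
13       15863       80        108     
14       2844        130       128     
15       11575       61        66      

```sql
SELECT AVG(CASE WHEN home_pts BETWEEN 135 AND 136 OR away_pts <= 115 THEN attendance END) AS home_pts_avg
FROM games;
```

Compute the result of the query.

10621.1666666667

game_id=7: ✓ → 5676
game_id=8: ✓ → 17075
game_id=9: ✗
game_id=10: ✓ → 9049
game_id=11: ✓ → 4489
game_id=12: ✗
game_id=13: ✓ → 15863
game_id=14: ✗
game_id=15: ✓ → 11575
home_pts_avg = (5676 + 17075 + 9049 + 4489 + 15863 + 11575) / 6 = 10621.1666666667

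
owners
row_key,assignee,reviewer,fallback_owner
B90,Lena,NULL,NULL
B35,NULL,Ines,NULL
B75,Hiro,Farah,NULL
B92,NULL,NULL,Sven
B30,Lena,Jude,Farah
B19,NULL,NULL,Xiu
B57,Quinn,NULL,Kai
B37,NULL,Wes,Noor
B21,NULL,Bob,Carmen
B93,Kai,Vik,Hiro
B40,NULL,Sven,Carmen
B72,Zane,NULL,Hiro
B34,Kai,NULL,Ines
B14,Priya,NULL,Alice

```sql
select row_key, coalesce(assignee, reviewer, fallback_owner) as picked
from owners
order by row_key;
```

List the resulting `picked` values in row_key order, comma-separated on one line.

Priya, Xiu, Bob, Lena, Kai, Ines, Wes, Sven, Quinn, Zane, Hiro, Lena, Sven, Kai

row_key=B14: assignee=Priya → Priya
row_key=B19: assignee=NULL, reviewer=NULL, fallback_owner=Xiu → Xiu
row_key=B21: assignee=NULL, reviewer=Bob → Bob
row_key=B30: assignee=Lena → Lena
row_key=B34: assignee=Kai → Kai
row_key=B35: assignee=NULL, reviewer=Ines → Ines
row_key=B37: assignee=NULL, reviewer=Wes → Wes
row_key=B40: assignee=NULL, reviewer=Sven → Sven
row_key=B57: assignee=Quinn → Quinn
row_key=B72: assignee=Zane → Zane
row_key=B75: assignee=Hiro → Hiro
row_key=B90: assignee=Lena → Lena
row_key=B92: assignee=NULL, reviewer=NULL, fallback_owner=Sven → Sven
row_key=B93: assignee=Kai → Kai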